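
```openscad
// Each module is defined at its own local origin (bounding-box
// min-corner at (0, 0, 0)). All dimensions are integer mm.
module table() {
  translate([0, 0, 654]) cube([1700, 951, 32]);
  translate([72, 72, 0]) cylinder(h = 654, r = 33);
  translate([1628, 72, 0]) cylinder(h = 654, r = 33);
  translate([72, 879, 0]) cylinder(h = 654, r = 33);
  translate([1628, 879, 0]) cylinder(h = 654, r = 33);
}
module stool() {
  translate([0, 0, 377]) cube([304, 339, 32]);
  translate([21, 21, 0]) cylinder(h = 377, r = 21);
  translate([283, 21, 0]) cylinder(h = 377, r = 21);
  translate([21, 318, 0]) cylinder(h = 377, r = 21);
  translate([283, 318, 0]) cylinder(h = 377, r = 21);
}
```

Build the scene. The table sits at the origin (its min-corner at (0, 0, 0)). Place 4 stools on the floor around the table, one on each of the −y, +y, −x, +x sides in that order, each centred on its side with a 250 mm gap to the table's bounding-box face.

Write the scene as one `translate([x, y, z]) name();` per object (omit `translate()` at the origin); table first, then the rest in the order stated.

table();
translate([698, -589, 0]) stool();
translate([698, 1201, 0]) stool();
translate([-554, 306, 0]) stool();
translate([1950, 306, 0]) stool();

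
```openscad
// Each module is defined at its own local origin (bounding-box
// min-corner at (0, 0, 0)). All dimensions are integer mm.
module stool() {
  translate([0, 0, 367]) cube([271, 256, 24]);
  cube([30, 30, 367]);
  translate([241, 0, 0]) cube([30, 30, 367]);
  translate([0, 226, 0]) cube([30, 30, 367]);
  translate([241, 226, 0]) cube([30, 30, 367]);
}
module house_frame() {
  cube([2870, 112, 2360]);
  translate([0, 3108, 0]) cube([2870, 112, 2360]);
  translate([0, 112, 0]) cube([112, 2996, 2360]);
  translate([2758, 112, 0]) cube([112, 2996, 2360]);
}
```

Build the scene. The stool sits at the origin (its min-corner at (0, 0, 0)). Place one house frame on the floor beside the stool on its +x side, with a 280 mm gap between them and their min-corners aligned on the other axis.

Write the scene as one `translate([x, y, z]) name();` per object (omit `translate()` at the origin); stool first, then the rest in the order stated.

stool();
translate([551, 0, 0]) house_frame();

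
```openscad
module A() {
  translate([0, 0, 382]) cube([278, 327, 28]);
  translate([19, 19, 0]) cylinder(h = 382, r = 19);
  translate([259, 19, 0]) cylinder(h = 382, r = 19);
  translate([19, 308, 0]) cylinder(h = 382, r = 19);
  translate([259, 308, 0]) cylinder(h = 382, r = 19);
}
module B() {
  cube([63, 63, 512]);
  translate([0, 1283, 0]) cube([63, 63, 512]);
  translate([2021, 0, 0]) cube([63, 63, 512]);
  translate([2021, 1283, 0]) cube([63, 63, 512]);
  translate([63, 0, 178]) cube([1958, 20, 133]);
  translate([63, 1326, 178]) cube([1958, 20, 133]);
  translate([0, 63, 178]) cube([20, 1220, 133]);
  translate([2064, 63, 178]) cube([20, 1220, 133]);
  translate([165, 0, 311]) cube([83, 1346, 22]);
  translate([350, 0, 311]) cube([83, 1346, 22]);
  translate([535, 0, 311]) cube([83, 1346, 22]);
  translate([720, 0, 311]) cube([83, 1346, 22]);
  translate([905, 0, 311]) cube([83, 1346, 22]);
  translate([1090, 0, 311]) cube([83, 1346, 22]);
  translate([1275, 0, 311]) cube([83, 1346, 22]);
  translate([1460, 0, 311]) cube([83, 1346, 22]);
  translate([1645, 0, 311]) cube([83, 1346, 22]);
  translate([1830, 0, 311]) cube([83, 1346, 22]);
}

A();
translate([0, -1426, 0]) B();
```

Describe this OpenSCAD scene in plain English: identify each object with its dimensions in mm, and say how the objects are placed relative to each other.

A is a four-legged stool. The seat is a 278×327×28 mm slab whose top surface is at z = 410 mm; four round legs, each 38 mm in diameter, run from the floor (z = 0) to the underside of the seat, each leg's axis is inset half a diameter from the nearest pair of seat edges (so the leg's bounding box is flush with the corner).

B is a bed frame 2084 mm long (x) by 1346 mm wide (y). Four 63×63 mm corner posts, 512 mm tall, at the corners of the footprint. Four rails of 20 mm thickness and 133 mm height run between adjacent posts with their undersides at z = 178 mm, their outer faces flush with the outside of the frame (the two x-running rails run between the posts' inner faces; the two y-running rails run between the posts' inner faces). 10 slats, each 83 mm wide (x) and 22 mm thick, lie across the top of the two x-running rails, running the full 1346 mm width of the frame in y; the slats are evenly spaced along x between the inner faces of the end posts with equal gaps (rounded down to the nearest mm) at the −x end and between each pair — any rounding remainder accumulates at the +x end.

The bed frame is on the floor beside the stool on its −y side.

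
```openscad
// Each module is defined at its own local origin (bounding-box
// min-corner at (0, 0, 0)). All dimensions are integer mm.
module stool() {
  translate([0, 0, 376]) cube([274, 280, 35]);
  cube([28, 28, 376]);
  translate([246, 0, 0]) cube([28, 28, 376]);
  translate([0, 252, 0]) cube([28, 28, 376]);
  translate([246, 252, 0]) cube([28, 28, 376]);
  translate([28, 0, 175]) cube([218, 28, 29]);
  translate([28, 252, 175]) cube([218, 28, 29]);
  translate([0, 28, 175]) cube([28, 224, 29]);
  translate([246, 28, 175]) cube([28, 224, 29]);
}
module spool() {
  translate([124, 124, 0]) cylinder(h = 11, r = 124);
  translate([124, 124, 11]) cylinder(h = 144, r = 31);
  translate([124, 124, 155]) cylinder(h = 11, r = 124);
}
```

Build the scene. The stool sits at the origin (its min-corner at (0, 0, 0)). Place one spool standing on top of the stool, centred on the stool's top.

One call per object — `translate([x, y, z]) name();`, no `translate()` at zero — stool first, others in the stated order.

stool();
translate([13, 16, 411]) spool();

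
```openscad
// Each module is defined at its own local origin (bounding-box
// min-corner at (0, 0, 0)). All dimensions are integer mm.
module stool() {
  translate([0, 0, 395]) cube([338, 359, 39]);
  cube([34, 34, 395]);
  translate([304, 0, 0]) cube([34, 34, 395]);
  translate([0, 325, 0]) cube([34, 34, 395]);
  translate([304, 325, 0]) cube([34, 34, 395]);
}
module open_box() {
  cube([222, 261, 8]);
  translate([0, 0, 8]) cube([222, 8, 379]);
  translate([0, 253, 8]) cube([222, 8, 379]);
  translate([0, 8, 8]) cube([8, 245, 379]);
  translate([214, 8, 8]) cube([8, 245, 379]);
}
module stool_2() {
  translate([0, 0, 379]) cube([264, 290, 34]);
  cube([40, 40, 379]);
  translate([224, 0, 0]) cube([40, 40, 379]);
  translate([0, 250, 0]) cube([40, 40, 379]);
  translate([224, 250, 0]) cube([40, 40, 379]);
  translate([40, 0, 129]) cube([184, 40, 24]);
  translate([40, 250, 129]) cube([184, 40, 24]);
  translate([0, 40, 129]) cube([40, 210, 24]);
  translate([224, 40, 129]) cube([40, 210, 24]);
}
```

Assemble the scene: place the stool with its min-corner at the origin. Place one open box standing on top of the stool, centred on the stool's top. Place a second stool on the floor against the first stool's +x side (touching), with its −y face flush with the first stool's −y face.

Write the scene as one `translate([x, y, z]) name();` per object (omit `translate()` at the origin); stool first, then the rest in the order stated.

stool();
translate([58, 49, 434]) open_box();
translate([338, 0, 0]) stool_2();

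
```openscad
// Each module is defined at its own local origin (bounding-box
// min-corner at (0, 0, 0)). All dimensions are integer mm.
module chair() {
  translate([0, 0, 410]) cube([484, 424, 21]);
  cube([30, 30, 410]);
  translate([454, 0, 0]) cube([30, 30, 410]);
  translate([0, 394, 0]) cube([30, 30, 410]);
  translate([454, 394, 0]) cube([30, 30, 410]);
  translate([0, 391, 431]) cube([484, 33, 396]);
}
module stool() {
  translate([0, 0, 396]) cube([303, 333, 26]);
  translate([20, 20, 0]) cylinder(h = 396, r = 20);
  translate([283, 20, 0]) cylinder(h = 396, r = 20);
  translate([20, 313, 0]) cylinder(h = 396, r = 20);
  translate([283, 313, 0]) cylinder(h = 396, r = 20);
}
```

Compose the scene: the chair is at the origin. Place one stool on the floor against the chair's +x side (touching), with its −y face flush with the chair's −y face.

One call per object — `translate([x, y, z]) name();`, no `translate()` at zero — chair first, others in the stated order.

chair();
translate([484, 0, 0]) stool();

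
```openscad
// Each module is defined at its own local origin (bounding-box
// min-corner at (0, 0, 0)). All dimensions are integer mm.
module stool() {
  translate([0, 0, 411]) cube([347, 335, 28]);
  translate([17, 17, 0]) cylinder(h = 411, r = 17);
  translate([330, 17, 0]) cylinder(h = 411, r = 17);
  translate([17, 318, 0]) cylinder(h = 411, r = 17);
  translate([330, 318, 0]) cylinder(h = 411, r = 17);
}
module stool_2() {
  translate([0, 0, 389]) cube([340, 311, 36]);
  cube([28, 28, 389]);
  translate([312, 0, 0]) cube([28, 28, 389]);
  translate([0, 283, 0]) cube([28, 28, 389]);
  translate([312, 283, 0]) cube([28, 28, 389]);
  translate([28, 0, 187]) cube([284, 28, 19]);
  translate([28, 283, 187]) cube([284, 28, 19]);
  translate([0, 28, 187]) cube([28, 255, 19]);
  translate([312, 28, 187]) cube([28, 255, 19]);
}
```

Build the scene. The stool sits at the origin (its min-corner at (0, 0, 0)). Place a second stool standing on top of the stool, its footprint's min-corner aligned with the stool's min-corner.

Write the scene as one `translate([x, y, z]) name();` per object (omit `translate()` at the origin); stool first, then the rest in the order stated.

stool();
translate([0, 0, 439]) stool_2();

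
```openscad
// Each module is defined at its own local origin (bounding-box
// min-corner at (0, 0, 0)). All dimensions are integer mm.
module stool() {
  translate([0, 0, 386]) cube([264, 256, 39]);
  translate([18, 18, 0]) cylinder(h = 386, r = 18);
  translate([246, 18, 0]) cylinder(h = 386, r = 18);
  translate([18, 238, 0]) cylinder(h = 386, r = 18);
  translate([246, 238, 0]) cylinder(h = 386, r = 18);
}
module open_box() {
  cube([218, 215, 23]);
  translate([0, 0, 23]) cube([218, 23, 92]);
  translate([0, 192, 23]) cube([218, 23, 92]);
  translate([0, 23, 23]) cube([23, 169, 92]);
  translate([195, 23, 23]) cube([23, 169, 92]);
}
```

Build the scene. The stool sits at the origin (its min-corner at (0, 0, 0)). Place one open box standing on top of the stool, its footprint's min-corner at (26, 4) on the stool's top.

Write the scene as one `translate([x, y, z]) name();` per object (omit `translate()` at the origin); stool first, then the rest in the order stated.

stool();
translate([26, 4, 425]) open_box();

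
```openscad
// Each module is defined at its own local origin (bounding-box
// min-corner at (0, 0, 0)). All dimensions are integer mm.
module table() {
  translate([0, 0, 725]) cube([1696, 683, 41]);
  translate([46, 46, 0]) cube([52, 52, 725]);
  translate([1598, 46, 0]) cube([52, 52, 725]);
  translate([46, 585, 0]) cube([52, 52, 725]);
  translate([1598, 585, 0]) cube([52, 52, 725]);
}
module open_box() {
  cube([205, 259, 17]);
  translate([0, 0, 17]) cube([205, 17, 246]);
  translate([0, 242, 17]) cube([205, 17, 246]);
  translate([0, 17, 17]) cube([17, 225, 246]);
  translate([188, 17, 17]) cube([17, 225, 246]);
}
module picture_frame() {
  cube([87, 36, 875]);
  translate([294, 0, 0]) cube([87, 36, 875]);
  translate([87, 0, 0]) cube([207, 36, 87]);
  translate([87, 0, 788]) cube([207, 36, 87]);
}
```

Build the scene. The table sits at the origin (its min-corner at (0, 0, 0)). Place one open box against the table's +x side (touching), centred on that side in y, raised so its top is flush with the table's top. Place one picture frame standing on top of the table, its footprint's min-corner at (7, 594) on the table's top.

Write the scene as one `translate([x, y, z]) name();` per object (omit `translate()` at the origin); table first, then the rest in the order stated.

table();
translate([1696, 212, 503]) open_box();
translate([7, 594, 766]) picture_frame();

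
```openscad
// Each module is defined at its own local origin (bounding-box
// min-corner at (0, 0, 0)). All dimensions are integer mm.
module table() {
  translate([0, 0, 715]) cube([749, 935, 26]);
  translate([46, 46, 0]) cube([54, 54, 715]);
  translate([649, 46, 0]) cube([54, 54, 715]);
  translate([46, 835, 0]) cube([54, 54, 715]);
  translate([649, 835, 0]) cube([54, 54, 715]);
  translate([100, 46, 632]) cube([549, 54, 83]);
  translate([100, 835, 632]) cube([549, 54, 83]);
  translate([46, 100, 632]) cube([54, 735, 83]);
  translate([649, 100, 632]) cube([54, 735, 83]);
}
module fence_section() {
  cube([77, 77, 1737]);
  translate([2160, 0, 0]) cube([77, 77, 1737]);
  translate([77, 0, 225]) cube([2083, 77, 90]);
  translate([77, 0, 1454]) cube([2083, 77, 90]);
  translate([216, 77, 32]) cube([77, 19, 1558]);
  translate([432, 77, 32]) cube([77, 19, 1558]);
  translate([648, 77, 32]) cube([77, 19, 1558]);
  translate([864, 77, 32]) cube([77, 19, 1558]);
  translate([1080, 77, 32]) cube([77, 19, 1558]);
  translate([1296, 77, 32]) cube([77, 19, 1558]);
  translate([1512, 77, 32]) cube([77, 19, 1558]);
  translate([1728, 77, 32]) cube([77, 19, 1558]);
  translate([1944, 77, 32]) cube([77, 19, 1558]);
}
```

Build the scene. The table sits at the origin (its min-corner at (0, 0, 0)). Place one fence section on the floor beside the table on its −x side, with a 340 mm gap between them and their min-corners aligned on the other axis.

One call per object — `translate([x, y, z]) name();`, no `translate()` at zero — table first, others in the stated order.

table();
translate([-2577, 0, 0]) fence_section();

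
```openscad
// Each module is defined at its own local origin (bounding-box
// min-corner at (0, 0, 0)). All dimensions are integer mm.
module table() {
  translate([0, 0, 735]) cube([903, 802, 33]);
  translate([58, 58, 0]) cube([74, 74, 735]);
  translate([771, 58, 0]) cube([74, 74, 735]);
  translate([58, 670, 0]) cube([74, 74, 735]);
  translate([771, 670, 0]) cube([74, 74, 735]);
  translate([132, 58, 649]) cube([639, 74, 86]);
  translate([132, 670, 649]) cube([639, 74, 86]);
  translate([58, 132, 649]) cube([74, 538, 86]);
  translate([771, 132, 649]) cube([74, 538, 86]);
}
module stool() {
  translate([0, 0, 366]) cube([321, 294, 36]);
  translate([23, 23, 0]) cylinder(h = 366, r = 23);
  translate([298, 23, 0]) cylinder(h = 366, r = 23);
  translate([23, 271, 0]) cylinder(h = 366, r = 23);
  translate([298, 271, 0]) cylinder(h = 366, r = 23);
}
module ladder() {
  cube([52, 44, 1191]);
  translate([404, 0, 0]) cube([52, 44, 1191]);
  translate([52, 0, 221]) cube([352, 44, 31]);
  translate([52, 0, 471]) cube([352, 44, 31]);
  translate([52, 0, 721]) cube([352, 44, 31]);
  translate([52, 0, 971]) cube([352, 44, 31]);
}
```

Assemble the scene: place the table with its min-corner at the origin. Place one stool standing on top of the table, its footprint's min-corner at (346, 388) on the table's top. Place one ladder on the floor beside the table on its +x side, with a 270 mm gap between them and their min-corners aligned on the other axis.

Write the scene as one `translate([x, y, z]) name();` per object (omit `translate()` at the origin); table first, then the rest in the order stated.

table();
translate([346, 388, 768]) stool();
translate([1173, 0, 0]) ladder();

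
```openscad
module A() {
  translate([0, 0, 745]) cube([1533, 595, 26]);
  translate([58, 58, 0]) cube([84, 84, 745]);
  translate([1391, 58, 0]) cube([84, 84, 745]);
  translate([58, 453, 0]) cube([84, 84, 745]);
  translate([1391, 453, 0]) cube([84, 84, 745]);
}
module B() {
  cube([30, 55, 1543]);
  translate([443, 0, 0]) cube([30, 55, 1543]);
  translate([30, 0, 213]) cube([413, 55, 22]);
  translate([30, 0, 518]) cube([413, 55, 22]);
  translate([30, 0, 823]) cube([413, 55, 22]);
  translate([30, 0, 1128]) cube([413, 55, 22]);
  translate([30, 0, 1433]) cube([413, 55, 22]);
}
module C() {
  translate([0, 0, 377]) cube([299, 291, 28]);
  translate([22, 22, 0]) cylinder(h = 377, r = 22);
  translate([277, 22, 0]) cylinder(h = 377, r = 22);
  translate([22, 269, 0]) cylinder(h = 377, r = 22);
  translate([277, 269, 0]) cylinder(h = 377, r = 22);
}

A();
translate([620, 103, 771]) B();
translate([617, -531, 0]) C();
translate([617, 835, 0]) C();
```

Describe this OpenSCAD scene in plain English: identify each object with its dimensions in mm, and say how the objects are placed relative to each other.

A is a table with a 1533×595 mm rectangular top, 26 mm thick, top surface at z = 771 mm, supported by four 84×84 mm square legs, each inset 58 mm from the nearest pair of top edges, running from the floor.

B is a wooden ladder with two side rails of 30×55 mm section and 1543 mm height, set 473 mm apart overall. Between them run 5 rectangular rungs (55 mm deep, 22 mm thick), front faces flush with the rails' −y face. The bottom of the first rung is 213 mm above the floor and each subsequent rung is 305 mm higher than the one below.

C is a four-legged stool. The seat is a 299×291×28 mm slab whose top surface is at z = 405 mm; four round legs, each 44 mm in diameter, run from the floor (z = 0) to the underside of the seat, each leg's axis is inset half a diameter from the nearest pair of seat edges (so the leg's bounding box is flush with the corner).

The ladder is on top of the table. Two stools sit around the table at the −y, +y sides.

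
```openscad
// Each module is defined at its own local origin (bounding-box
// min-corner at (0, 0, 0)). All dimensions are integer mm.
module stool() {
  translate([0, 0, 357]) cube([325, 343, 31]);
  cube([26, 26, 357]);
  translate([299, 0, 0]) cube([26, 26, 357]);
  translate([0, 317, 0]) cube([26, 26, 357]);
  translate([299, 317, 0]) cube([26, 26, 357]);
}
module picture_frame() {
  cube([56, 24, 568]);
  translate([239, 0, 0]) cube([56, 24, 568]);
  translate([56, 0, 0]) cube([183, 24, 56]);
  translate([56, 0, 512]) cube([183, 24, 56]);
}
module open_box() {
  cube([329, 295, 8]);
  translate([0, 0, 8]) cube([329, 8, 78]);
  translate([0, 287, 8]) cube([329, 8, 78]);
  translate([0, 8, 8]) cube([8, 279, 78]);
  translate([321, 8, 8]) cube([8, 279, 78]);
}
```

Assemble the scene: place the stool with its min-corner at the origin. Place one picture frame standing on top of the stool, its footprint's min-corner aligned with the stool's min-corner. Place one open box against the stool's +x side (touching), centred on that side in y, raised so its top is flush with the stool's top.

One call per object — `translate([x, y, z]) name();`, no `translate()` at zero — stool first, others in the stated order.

stool();
translate([0, 0, 388]) picture_frame();
translate([325, 24, 302]) open_box();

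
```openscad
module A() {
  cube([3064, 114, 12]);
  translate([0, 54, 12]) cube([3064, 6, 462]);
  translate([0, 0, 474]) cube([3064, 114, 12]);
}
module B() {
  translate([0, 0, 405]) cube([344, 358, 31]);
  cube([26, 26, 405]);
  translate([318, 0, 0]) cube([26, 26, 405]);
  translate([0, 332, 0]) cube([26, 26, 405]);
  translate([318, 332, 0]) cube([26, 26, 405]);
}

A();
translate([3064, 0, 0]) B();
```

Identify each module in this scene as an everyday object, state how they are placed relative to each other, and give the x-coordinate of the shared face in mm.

The I-beam's +x face and the stool's −x face are both at x = 3064 mm.

A is an I-beam. B is a stool. The stool is against the I-beam's +x side, with their −y faces flush. The x-coordinate of the shared face is 3064 mm.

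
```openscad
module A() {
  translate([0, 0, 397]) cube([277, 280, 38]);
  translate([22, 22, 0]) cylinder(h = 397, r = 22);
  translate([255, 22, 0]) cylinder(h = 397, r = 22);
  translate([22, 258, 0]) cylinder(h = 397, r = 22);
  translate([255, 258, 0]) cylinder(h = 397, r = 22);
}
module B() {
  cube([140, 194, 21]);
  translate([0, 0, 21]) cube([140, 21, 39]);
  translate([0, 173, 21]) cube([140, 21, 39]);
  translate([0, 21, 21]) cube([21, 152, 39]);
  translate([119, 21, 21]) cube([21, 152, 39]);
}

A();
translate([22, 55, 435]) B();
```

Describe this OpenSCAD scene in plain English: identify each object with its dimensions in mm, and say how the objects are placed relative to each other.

A is a four-legged stool. The seat is 277×280 mm, 38 mm thick, top at z = 435 mm. It stands on four round legs, each 44 mm in diameter, from z = 0 to the seat underside, each leg's axis is inset half a diameter from the nearest pair of seat edges (so the leg's bounding box is flush with the corner).

B is an open storage box with external size 140×194×60 mm and wall thickness 21 mm (the base is also 21 mm thick). The base covers the whole footprint; the four walls stand on the base, with the y-facing walls full-width and the x-facing walls fitting between their inner faces.

The open box is on top of the stool.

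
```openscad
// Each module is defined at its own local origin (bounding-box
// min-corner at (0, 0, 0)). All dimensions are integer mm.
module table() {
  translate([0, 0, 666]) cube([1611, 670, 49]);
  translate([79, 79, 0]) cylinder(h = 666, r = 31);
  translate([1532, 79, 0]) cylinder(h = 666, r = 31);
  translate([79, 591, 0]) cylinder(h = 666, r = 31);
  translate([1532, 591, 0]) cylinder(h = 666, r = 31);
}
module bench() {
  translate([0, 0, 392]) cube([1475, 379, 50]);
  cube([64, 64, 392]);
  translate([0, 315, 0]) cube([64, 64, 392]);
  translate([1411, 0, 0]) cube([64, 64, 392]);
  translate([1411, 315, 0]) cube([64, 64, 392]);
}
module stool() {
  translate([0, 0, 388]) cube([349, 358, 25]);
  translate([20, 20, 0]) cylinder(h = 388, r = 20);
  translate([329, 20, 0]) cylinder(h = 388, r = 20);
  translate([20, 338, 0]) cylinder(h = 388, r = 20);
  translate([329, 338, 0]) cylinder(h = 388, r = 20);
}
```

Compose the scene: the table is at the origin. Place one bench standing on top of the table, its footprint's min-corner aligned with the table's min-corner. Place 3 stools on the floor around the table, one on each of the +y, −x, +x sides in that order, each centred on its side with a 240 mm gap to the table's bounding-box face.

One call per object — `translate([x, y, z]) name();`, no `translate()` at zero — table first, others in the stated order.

table();
translate([0, 0, 715]) bench();
translate([631, 910, 0]) stool();
translate([-589, 156, 0]) stool();
translate([1851, 156, 0]) stool();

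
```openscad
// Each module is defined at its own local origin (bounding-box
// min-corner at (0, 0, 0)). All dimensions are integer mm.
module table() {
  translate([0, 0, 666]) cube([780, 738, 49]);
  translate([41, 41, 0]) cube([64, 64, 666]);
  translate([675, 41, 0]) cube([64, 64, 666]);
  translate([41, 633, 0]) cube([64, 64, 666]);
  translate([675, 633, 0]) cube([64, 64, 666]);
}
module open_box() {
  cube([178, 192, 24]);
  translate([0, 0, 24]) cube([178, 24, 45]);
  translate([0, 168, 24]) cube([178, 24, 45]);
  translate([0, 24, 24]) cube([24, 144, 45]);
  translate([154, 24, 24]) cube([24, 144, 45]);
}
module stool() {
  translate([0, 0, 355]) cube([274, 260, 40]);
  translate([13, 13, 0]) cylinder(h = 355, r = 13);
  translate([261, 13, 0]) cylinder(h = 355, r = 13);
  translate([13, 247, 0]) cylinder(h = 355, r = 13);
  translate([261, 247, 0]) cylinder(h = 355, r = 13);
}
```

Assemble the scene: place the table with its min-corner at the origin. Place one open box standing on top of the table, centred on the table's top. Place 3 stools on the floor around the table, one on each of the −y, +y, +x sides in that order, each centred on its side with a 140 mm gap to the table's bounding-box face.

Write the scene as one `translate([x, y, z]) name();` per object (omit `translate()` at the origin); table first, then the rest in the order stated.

table();
translate([301, 273, 715]) open_box();
translate([253, -400, 0]) stool();
translate([253, 878, 0]) stool();
translate([920, 239, 0]) stool();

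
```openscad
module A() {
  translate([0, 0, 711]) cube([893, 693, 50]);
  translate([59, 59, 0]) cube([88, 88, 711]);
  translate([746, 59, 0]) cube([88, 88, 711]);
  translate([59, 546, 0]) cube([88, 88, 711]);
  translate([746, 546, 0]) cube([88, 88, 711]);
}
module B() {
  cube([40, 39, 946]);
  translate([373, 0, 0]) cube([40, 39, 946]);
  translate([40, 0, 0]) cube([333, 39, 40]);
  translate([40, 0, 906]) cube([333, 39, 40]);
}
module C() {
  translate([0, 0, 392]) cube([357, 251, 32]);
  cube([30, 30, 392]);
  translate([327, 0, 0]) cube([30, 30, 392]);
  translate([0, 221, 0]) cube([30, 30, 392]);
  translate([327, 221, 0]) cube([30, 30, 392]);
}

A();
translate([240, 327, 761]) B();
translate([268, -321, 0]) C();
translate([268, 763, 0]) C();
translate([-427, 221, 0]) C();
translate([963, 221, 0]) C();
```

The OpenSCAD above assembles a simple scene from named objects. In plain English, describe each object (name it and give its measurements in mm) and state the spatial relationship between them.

A is a table with a 893×693 mm rectangular top, 50 mm thick, top surface at z = 761 mm, supported by four 88×88 mm square legs, each inset 59 mm from the nearest pair of top edges, running from the floor.

B is a picture frame with a 333×866 mm rectangular opening (x by z) and a uniform 40 mm border on every side. Frame depth is 39 mm along y. It is built from two vertical stiles running the full outside height and two horizontal rails spanning the gap between the stiles.

C is a four-legged stool. The seat is a 357×251×32 mm slab whose top surface is at z = 424 mm; four square legs, each 30×30 mm in cross-section, run from the floor (z = 0) to the underside of the seat, each flush with a corner of the seat.

The picture frame is on top of the table, centred. Four stools sit around the table at the −y, +y, −x, +x sides.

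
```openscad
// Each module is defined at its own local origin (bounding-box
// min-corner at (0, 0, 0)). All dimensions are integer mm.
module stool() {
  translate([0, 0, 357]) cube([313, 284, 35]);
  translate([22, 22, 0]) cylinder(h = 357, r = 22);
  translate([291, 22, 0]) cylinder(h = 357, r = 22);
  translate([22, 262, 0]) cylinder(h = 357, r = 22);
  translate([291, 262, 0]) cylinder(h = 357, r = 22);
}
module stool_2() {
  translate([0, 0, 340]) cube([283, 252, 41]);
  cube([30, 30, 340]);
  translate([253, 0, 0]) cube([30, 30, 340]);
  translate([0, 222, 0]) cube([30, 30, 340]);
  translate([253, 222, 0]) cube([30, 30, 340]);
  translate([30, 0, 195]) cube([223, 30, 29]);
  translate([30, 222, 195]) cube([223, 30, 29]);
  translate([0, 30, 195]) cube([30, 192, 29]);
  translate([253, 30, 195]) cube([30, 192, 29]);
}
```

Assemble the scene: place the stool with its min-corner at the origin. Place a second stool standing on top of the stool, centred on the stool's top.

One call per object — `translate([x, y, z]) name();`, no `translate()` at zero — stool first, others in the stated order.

stool();
translate([15, 16, 392]) stool_2();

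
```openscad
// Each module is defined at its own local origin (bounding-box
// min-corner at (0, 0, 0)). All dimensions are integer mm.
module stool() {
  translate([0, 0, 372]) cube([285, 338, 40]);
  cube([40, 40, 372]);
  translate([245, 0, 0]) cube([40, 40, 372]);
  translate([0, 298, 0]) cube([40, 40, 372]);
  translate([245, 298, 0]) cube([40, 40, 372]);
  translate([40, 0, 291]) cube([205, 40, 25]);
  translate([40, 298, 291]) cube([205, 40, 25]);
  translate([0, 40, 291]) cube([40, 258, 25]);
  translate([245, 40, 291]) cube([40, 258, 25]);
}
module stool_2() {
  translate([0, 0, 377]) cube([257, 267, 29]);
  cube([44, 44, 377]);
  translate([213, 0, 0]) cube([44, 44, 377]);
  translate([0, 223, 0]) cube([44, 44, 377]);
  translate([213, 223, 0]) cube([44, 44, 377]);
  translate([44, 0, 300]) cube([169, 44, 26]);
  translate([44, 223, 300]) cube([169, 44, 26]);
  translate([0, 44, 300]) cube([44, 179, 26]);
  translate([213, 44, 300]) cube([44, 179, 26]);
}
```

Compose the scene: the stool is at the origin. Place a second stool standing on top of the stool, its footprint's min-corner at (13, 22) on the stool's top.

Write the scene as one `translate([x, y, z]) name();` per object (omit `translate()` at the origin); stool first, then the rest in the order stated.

stool();
translate([13, 22, 412]) stool_2();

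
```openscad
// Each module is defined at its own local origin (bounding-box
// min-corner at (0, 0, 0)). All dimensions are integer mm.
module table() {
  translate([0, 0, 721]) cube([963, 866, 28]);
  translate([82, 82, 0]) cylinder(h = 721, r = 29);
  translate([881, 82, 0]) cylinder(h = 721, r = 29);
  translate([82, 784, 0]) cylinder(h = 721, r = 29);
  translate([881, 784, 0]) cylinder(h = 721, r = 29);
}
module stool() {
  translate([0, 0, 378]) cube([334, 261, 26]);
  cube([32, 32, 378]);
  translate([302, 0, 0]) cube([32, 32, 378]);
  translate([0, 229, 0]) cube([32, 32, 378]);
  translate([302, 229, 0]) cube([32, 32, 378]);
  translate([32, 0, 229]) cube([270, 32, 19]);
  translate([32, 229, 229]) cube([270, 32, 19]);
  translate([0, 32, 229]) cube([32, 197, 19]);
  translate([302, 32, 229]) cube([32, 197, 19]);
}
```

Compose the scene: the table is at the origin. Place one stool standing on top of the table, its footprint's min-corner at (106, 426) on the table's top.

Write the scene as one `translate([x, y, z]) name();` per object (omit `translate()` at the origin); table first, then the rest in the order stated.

table();
translate([106, 426, 749]) stool();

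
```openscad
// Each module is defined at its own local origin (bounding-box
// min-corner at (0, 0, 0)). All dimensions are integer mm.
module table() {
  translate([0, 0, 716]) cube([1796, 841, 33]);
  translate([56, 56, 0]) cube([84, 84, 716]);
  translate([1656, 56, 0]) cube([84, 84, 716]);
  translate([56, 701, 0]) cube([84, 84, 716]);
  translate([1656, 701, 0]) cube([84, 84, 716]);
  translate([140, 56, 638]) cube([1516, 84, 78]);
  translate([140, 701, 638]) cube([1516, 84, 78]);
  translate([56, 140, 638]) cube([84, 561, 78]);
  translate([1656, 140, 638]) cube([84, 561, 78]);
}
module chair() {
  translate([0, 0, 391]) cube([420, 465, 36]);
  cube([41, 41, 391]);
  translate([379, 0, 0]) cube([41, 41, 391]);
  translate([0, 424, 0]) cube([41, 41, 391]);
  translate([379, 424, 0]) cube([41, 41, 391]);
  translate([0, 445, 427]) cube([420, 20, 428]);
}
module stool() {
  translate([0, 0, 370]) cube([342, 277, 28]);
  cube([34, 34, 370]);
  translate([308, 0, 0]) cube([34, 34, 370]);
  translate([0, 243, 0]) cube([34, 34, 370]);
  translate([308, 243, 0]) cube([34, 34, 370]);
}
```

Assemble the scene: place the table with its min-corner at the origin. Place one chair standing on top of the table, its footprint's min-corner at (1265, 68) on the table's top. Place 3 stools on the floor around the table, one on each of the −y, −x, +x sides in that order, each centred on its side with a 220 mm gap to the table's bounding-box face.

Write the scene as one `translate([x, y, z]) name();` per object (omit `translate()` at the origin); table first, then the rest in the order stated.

table();
translate([1265, 68, 749]) chair();
translate([727, -497, 0]) stool();
translate([-562, 282, 0]) stool();
translate([2016, 282, 0]) stool();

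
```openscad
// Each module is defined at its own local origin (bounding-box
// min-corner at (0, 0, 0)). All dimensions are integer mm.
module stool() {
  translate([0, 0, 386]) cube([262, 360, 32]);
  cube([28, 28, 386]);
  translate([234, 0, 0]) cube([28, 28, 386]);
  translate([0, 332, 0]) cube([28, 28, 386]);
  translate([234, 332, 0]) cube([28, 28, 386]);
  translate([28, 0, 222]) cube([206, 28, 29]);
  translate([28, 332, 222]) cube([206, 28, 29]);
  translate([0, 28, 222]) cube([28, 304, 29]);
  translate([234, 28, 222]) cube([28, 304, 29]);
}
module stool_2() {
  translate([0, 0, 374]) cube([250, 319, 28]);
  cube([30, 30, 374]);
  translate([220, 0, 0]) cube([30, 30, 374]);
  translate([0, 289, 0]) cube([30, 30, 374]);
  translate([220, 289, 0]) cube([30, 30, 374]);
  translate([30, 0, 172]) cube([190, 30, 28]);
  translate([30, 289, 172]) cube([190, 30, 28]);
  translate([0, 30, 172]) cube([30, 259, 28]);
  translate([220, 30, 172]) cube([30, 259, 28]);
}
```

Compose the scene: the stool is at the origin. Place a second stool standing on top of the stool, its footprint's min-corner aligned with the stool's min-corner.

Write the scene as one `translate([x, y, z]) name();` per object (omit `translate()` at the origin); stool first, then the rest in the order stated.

stool();
translate([0, 0, 418]) stool_2();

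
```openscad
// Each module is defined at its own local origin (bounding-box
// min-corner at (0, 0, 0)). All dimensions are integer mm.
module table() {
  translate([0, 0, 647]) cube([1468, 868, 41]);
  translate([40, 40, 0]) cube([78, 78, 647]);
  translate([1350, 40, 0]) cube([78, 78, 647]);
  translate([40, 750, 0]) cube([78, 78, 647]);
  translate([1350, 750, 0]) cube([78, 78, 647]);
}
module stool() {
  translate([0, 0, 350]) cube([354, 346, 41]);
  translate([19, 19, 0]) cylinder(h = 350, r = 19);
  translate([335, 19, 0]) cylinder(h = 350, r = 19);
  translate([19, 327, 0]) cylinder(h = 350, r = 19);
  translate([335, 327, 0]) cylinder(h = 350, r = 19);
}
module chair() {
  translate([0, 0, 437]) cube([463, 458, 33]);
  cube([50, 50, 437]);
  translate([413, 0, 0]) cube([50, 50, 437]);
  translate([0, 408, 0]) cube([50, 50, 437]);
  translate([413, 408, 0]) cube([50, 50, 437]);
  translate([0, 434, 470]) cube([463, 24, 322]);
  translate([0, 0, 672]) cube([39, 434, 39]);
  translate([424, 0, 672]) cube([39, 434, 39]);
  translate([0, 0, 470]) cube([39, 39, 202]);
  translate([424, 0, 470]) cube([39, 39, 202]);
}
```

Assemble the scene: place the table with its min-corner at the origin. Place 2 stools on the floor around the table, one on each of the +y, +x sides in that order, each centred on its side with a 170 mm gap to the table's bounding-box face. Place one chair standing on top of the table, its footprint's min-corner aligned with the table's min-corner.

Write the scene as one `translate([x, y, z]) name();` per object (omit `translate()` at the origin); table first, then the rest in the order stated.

table();
translate([557, 1038, 0]) stool();
translate([1638, 261, 0]) stool();
translate([0, 0, 688]) chair();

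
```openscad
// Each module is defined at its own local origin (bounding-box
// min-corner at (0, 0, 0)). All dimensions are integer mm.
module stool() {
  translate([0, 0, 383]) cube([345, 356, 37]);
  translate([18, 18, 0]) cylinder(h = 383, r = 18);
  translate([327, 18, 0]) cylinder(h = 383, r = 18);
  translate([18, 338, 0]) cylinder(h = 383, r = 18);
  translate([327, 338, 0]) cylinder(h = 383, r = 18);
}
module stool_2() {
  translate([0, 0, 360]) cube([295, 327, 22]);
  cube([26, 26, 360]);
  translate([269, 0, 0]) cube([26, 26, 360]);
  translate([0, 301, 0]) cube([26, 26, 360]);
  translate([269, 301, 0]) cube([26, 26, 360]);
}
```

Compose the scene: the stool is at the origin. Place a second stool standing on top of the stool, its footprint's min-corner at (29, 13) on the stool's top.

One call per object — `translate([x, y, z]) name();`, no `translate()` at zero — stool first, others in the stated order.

stool();
translate([29, 13, 420]) stool_2();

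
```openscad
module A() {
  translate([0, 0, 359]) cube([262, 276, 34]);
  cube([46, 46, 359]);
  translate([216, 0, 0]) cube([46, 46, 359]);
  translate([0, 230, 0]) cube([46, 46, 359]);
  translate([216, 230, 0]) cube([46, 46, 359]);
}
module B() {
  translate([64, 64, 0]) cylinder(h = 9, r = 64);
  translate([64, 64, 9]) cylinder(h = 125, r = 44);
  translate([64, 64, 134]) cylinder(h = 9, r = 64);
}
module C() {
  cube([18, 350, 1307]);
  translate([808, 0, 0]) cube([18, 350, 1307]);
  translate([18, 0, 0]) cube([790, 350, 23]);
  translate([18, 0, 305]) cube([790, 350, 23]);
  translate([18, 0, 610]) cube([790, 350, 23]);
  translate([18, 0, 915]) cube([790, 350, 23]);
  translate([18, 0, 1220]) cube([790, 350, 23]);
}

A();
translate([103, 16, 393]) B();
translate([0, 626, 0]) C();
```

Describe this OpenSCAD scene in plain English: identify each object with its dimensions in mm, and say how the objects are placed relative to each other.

A is a four-legged stool. The seat is a 262×276×34 mm slab whose top surface is at z = 393 mm; four square legs, each 46×46 mm in cross-section, run from the floor (z = 0) to the underside of the seat, each flush with a corner of the seat.

B is a spool: two coaxial disc flanges of radius 64 mm and thickness 9 mm, joined by a core cylinder of radius 44 mm and height 125 mm. The lower flange rests on z = 0 and the three cylinders share a vertical axis.

C is a bookshelf 826 mm wide overall, 350 mm deep and 1307 mm tall. The two sides are 18 mm thick vertical panels. 5 horizontal shelves of 23 mm thickness span between the inner faces of the sides; the lowest shelf sits on the floor and shelves are stacked with a clear vertical gap of 282 mm between each pair.

The spool is on top of the stool. The bookshelf is on the floor beside the stool on its +y side.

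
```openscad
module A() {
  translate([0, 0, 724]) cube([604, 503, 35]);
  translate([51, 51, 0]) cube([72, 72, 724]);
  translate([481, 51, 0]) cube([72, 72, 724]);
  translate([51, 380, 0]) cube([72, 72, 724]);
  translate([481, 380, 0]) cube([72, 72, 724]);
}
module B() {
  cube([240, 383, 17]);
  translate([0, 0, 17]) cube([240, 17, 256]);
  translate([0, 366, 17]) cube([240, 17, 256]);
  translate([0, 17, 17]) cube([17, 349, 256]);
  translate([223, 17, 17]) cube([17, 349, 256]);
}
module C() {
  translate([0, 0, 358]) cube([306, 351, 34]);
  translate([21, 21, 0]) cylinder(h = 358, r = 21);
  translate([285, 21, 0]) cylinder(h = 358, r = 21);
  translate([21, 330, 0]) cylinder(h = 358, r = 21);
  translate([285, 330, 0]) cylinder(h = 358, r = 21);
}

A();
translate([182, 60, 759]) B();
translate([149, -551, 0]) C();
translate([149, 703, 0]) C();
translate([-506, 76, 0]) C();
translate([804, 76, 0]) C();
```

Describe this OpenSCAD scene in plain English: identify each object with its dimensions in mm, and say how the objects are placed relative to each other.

A is a rectangular dining table. The top is 604×503×35 mm with its upper surface at z = 759 mm. It stands on four 72×72 mm square legs, each inset 51 mm from the nearest pair of top edges, running from the floor to the underside of the top.

B is an open-topped rectangular box: outside dimensions 240×383×273 mm, with a uniform wall and base thickness of 17 mm. The base is a full 240×383 slab on the floor; four walls sit on top of the base. The front and back walls (the −y and +y sides) span the full width; the two side walls fit between them.

C is a four-legged stool. The seat is 306×351 mm, 34 mm thick, top at z = 392 mm. It stands on four round legs, each 42 mm in diameter, from z = 0 to the seat underside, each leg's axis is inset half a diameter from the nearest pair of seat edges (so the leg's bounding box is flush with the corner).

The open box is on top of the table, centred. Four stools sit around the table at the −y, +y, −x, +x sides.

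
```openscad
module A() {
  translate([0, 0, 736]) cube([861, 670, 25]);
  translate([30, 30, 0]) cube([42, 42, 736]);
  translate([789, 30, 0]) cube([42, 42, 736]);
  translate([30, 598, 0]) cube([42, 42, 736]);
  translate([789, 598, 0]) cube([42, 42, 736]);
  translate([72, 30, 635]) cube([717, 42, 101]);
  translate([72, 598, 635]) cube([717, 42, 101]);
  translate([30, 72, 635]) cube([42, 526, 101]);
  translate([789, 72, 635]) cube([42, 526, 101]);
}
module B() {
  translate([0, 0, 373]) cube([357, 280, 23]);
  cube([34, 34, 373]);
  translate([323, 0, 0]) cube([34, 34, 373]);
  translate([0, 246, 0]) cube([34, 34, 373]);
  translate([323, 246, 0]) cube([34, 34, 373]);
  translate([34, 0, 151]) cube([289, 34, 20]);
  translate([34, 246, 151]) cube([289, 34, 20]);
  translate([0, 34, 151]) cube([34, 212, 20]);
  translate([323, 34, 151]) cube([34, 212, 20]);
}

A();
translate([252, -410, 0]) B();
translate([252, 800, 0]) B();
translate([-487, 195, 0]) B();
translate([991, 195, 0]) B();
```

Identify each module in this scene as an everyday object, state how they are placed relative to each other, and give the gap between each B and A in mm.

A is a table. B is a stool. Four stools sit around the table at the −y, +y, −x, +x sides. The gap between each stool and the table is 130 mm.

Each stool's nearest face is 130 mm from the table's bounding box.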